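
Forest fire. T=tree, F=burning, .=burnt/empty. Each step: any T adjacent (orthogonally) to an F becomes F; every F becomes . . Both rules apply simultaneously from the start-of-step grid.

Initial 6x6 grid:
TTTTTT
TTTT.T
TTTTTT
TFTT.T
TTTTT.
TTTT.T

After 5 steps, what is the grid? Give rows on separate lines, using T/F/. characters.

Step 1: 4 trees catch fire, 1 burn out
  TTTTTT
  TTTT.T
  TFTTTT
  F.FT.T
  TFTTT.
  TTTT.T
Step 2: 7 trees catch fire, 4 burn out
  TTTTTT
  TFTT.T
  F.FTTT
  ...F.T
  F.FTT.
  TFTT.T
Step 3: 7 trees catch fire, 7 burn out
  TFTTTT
  F.FT.T
  ...FTT
  .....T
  ...FT.
  F.FT.T
Step 4: 6 trees catch fire, 7 burn out
  F.FTTT
  ...F.T
  ....FT
  .....T
  ....F.
  ...F.T
Step 5: 2 trees catch fire, 6 burn out
  ...FTT
  .....T
  .....F
  .....T
  ......
  .....T

...FTT
.....T
.....F
.....T
......
.....T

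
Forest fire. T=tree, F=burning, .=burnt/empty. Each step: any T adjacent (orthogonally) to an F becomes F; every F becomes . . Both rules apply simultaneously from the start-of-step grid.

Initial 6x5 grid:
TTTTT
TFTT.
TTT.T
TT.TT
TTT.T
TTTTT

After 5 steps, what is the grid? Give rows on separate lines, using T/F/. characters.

Step 1: 4 trees catch fire, 1 burn out
  TFTTT
  F.FT.
  TFT.T
  TT.TT
  TTT.T
  TTTTT
Step 2: 6 trees catch fire, 4 burn out
  F.FTT
  ...F.
  F.F.T
  TF.TT
  TTT.T
  TTTTT
Step 3: 3 trees catch fire, 6 burn out
  ...FT
  .....
  ....T
  F..TT
  TFT.T
  TTTTT
Step 4: 4 trees catch fire, 3 burn out
  ....F
  .....
  ....T
  ...TT
  F.F.T
  TFTTT
Step 5: 2 trees catch fire, 4 burn out
  .....
  .....
  ....T
  ...TT
  ....T
  F.FTT

.....
.....
....T
...TT
....T
F.FTT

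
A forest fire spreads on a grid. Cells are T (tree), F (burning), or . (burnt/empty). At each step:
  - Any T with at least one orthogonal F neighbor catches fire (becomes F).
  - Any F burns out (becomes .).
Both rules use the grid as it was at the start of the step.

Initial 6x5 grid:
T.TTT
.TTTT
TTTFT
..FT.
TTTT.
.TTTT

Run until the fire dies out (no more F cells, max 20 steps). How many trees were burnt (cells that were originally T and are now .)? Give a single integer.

Step 1: +5 fires, +2 burnt (F count now 5)
Step 2: +7 fires, +5 burnt (F count now 7)
Step 3: +7 fires, +7 burnt (F count now 7)
Step 4: +1 fires, +7 burnt (F count now 1)
Step 5: +0 fires, +1 burnt (F count now 0)
Fire out after step 5
Initially T: 21, now '.': 29
Total burnt (originally-T cells now '.'): 20

Answer: 20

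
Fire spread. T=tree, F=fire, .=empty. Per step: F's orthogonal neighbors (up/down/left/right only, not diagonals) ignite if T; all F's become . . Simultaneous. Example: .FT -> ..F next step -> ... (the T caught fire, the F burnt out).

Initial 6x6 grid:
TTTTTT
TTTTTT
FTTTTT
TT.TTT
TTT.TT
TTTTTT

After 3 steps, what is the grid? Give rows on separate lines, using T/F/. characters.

Step 1: 3 trees catch fire, 1 burn out
  TTTTTT
  FTTTTT
  .FTTTT
  FT.TTT
  TTT.TT
  TTTTTT
Step 2: 5 trees catch fire, 3 burn out
  FTTTTT
  .FTTTT
  ..FTTT
  .F.TTT
  FTT.TT
  TTTTTT
Step 3: 5 trees catch fire, 5 burn out
  .FTTTT
  ..FTTT
  ...FTT
  ...TTT
  .FT.TT
  FTTTTT

.FTTTT
..FTTT
...FTT
...TTT
.FT.TT
FTTTTT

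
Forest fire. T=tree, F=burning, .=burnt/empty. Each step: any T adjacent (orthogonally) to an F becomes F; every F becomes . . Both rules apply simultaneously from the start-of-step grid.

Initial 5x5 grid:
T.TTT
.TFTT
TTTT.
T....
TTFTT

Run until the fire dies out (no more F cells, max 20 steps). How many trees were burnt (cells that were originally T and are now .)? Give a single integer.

Step 1: +6 fires, +2 burnt (F count now 6)
Step 2: +6 fires, +6 burnt (F count now 6)
Step 3: +3 fires, +6 burnt (F count now 3)
Step 4: +0 fires, +3 burnt (F count now 0)
Fire out after step 4
Initially T: 16, now '.': 24
Total burnt (originally-T cells now '.'): 15

Answer: 15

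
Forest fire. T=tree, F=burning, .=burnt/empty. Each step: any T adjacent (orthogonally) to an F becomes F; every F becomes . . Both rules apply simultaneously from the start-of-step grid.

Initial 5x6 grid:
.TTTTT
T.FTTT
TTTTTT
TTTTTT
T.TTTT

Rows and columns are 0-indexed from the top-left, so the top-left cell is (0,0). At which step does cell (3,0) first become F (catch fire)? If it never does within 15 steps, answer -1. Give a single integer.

Step 1: cell (3,0)='T' (+3 fires, +1 burnt)
Step 2: cell (3,0)='T' (+6 fires, +3 burnt)
Step 3: cell (3,0)='T' (+7 fires, +6 burnt)
Step 4: cell (3,0)='F' (+6 fires, +7 burnt)
  -> target ignites at step 4
Step 5: cell (3,0)='.' (+3 fires, +6 burnt)
Step 6: cell (3,0)='.' (+1 fires, +3 burnt)
Step 7: cell (3,0)='.' (+0 fires, +1 burnt)
  fire out at step 7

4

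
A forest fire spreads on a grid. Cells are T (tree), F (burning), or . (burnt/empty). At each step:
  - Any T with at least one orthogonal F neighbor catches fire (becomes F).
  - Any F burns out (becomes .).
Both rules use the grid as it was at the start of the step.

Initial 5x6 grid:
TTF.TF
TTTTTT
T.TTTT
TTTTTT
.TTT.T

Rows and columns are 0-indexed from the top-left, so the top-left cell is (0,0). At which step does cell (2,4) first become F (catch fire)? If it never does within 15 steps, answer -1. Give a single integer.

Step 1: cell (2,4)='T' (+4 fires, +2 burnt)
Step 2: cell (2,4)='T' (+6 fires, +4 burnt)
Step 3: cell (2,4)='F' (+5 fires, +6 burnt)
  -> target ignites at step 3
Step 4: cell (2,4)='.' (+6 fires, +5 burnt)
Step 5: cell (2,4)='.' (+3 fires, +6 burnt)
Step 6: cell (2,4)='.' (+0 fires, +3 burnt)
  fire out at step 6

3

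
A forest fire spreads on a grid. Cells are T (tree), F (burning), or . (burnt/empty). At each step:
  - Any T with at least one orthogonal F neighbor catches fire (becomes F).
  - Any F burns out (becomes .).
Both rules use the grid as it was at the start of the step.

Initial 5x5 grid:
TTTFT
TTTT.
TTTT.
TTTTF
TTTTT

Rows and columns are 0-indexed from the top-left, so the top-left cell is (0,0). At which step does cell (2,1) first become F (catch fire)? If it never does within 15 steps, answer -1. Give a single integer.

Step 1: cell (2,1)='T' (+5 fires, +2 burnt)
Step 2: cell (2,1)='T' (+5 fires, +5 burnt)
Step 3: cell (2,1)='T' (+5 fires, +5 burnt)
Step 4: cell (2,1)='F' (+4 fires, +5 burnt)
  -> target ignites at step 4
Step 5: cell (2,1)='.' (+2 fires, +4 burnt)
Step 6: cell (2,1)='.' (+0 fires, +2 burnt)
  fire out at step 6

4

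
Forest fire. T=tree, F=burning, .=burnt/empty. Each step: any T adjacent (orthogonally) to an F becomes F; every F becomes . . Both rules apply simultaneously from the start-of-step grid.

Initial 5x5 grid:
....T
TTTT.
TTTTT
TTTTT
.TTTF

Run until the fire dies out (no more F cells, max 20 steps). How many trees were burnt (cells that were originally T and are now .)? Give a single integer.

Step 1: +2 fires, +1 burnt (F count now 2)
Step 2: +3 fires, +2 burnt (F count now 3)
Step 3: +3 fires, +3 burnt (F count now 3)
Step 4: +3 fires, +3 burnt (F count now 3)
Step 5: +3 fires, +3 burnt (F count now 3)
Step 6: +2 fires, +3 burnt (F count now 2)
Step 7: +1 fires, +2 burnt (F count now 1)
Step 8: +0 fires, +1 burnt (F count now 0)
Fire out after step 8
Initially T: 18, now '.': 24
Total burnt (originally-T cells now '.'): 17

Answer: 17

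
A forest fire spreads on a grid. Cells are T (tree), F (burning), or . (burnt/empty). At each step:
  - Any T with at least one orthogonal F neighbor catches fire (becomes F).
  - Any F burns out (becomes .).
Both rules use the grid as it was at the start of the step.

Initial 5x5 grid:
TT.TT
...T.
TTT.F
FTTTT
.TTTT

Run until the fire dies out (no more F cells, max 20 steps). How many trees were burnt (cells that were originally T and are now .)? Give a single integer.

Answer: 11

Derivation:
Step 1: +3 fires, +2 burnt (F count now 3)
Step 2: +5 fires, +3 burnt (F count now 5)
Step 3: +3 fires, +5 burnt (F count now 3)
Step 4: +0 fires, +3 burnt (F count now 0)
Fire out after step 4
Initially T: 16, now '.': 20
Total burnt (originally-T cells now '.'): 11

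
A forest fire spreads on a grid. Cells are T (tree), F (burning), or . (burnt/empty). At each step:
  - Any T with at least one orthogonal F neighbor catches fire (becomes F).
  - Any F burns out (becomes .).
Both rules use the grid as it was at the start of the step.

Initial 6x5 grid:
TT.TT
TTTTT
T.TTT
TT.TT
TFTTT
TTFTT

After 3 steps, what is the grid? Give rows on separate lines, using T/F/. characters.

Step 1: 5 trees catch fire, 2 burn out
  TT.TT
  TTTTT
  T.TTT
  TF.TT
  F.FTT
  TF.FT
Step 2: 4 trees catch fire, 5 burn out
  TT.TT
  TTTTT
  T.TTT
  F..TT
  ...FT
  F...F
Step 3: 3 trees catch fire, 4 burn out
  TT.TT
  TTTTT
  F.TTT
  ...FT
  ....F
  .....

TT.TT
TTTTT
F.TTT
...FT
....F
.....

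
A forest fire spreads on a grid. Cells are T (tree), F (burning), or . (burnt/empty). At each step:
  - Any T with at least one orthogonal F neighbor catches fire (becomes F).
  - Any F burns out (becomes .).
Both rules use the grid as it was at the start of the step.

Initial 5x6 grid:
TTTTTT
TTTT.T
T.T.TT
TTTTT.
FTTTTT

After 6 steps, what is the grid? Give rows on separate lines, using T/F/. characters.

Step 1: 2 trees catch fire, 1 burn out
  TTTTTT
  TTTT.T
  T.T.TT
  FTTTT.
  .FTTTT
Step 2: 3 trees catch fire, 2 burn out
  TTTTTT
  TTTT.T
  F.T.TT
  .FTTT.
  ..FTTT
Step 3: 3 trees catch fire, 3 burn out
  TTTTTT
  FTTT.T
  ..T.TT
  ..FTT.
  ...FTT
Step 4: 5 trees catch fire, 3 burn out
  FTTTTT
  .FTT.T
  ..F.TT
  ...FT.
  ....FT
Step 5: 4 trees catch fire, 5 burn out
  .FTTTT
  ..FT.T
  ....TT
  ....F.
  .....F
Step 6: 3 trees catch fire, 4 burn out
  ..FTTT
  ...F.T
  ....FT
  ......
  ......

..FTTT
...F.T
....FT
......
......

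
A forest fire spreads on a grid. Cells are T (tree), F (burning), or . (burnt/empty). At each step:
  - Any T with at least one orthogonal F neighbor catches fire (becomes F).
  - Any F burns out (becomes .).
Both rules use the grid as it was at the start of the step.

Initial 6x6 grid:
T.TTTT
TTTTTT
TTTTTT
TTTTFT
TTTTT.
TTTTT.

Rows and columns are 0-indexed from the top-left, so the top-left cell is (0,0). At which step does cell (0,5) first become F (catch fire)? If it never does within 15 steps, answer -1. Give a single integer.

Step 1: cell (0,5)='T' (+4 fires, +1 burnt)
Step 2: cell (0,5)='T' (+6 fires, +4 burnt)
Step 3: cell (0,5)='T' (+7 fires, +6 burnt)
Step 4: cell (0,5)='F' (+7 fires, +7 burnt)
  -> target ignites at step 4
Step 5: cell (0,5)='.' (+5 fires, +7 burnt)
Step 6: cell (0,5)='.' (+2 fires, +5 burnt)
Step 7: cell (0,5)='.' (+1 fires, +2 burnt)
Step 8: cell (0,5)='.' (+0 fires, +1 burnt)
  fire out at step 8

4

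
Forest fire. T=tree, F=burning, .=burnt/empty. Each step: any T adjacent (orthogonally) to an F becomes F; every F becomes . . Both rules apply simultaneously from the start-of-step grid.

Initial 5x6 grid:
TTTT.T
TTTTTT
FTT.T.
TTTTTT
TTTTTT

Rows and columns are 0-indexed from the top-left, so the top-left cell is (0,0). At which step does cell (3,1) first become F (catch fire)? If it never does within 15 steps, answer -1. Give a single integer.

Step 1: cell (3,1)='T' (+3 fires, +1 burnt)
Step 2: cell (3,1)='F' (+5 fires, +3 burnt)
  -> target ignites at step 2
Step 3: cell (3,1)='.' (+4 fires, +5 burnt)
Step 4: cell (3,1)='.' (+4 fires, +4 burnt)
Step 5: cell (3,1)='.' (+4 fires, +4 burnt)
Step 6: cell (3,1)='.' (+4 fires, +4 burnt)
Step 7: cell (3,1)='.' (+2 fires, +4 burnt)
Step 8: cell (3,1)='.' (+0 fires, +2 burnt)
  fire out at step 8

2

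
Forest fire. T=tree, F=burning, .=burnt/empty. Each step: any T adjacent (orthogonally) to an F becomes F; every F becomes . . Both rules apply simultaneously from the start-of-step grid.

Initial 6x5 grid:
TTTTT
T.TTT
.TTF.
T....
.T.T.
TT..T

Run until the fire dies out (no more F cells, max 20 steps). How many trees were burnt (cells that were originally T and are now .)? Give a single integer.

Answer: 11

Derivation:
Step 1: +2 fires, +1 burnt (F count now 2)
Step 2: +4 fires, +2 burnt (F count now 4)
Step 3: +2 fires, +4 burnt (F count now 2)
Step 4: +1 fires, +2 burnt (F count now 1)
Step 5: +1 fires, +1 burnt (F count now 1)
Step 6: +1 fires, +1 burnt (F count now 1)
Step 7: +0 fires, +1 burnt (F count now 0)
Fire out after step 7
Initially T: 17, now '.': 24
Total burnt (originally-T cells now '.'): 11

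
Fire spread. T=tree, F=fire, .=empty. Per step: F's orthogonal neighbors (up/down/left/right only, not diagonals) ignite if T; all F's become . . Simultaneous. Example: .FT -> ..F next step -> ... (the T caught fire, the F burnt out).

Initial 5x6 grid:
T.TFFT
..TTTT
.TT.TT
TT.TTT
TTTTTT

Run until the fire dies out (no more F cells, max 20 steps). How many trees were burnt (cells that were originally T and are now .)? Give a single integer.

Answer: 21

Derivation:
Step 1: +4 fires, +2 burnt (F count now 4)
Step 2: +3 fires, +4 burnt (F count now 3)
Step 3: +3 fires, +3 burnt (F count now 3)
Step 4: +4 fires, +3 burnt (F count now 4)
Step 5: +3 fires, +4 burnt (F count now 3)
Step 6: +3 fires, +3 burnt (F count now 3)
Step 7: +1 fires, +3 burnt (F count now 1)
Step 8: +0 fires, +1 burnt (F count now 0)
Fire out after step 8
Initially T: 22, now '.': 29
Total burnt (originally-T cells now '.'): 21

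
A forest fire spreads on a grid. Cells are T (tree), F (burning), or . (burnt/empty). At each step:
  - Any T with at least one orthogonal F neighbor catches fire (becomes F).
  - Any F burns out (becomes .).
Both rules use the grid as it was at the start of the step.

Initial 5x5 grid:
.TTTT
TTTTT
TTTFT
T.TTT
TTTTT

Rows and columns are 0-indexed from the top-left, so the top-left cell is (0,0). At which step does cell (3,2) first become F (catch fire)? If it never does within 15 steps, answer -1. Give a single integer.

Step 1: cell (3,2)='T' (+4 fires, +1 burnt)
Step 2: cell (3,2)='F' (+7 fires, +4 burnt)
  -> target ignites at step 2
Step 3: cell (3,2)='.' (+6 fires, +7 burnt)
Step 4: cell (3,2)='.' (+4 fires, +6 burnt)
Step 5: cell (3,2)='.' (+1 fires, +4 burnt)
Step 6: cell (3,2)='.' (+0 fires, +1 burnt)
  fire out at step 6

2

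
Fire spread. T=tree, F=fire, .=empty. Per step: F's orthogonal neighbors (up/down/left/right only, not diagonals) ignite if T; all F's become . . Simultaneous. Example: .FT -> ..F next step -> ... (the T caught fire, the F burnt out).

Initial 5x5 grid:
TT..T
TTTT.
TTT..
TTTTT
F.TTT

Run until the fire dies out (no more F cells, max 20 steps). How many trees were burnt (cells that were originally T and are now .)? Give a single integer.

Answer: 17

Derivation:
Step 1: +1 fires, +1 burnt (F count now 1)
Step 2: +2 fires, +1 burnt (F count now 2)
Step 3: +3 fires, +2 burnt (F count now 3)
Step 4: +5 fires, +3 burnt (F count now 5)
Step 5: +4 fires, +5 burnt (F count now 4)
Step 6: +2 fires, +4 burnt (F count now 2)
Step 7: +0 fires, +2 burnt (F count now 0)
Fire out after step 7
Initially T: 18, now '.': 24
Total burnt (originally-T cells now '.'): 17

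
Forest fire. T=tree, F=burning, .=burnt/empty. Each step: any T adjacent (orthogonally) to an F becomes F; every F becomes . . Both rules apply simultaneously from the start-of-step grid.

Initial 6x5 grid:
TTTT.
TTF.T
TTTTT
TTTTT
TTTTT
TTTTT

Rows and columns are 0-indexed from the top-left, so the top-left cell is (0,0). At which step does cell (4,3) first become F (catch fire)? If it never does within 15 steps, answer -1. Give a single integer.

Step 1: cell (4,3)='T' (+3 fires, +1 burnt)
Step 2: cell (4,3)='T' (+6 fires, +3 burnt)
Step 3: cell (4,3)='T' (+6 fires, +6 burnt)
Step 4: cell (4,3)='F' (+6 fires, +6 burnt)
  -> target ignites at step 4
Step 5: cell (4,3)='.' (+4 fires, +6 burnt)
Step 6: cell (4,3)='.' (+2 fires, +4 burnt)
Step 7: cell (4,3)='.' (+0 fires, +2 burnt)
  fire out at step 7

4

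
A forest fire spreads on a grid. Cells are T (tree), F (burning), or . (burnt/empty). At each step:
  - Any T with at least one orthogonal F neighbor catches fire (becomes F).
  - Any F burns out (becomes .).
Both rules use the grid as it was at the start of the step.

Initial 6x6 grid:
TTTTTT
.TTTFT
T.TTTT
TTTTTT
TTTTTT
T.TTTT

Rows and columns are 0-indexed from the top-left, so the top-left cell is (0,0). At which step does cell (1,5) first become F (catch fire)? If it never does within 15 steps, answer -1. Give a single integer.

Step 1: cell (1,5)='F' (+4 fires, +1 burnt)
  -> target ignites at step 1
Step 2: cell (1,5)='.' (+6 fires, +4 burnt)
Step 3: cell (1,5)='.' (+6 fires, +6 burnt)
Step 4: cell (1,5)='.' (+5 fires, +6 burnt)
Step 5: cell (1,5)='.' (+5 fires, +5 burnt)
Step 6: cell (1,5)='.' (+3 fires, +5 burnt)
Step 7: cell (1,5)='.' (+2 fires, +3 burnt)
Step 8: cell (1,5)='.' (+1 fires, +2 burnt)
Step 9: cell (1,5)='.' (+0 fires, +1 burnt)
  fire out at step 9

1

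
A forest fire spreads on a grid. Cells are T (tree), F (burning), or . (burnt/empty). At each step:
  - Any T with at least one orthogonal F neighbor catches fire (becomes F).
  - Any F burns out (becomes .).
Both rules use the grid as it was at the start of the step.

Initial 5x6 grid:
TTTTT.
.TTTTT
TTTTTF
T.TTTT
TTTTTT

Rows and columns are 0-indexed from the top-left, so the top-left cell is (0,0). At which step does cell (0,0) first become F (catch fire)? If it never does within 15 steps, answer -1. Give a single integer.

Step 1: cell (0,0)='T' (+3 fires, +1 burnt)
Step 2: cell (0,0)='T' (+4 fires, +3 burnt)
Step 3: cell (0,0)='T' (+5 fires, +4 burnt)
Step 4: cell (0,0)='T' (+5 fires, +5 burnt)
Step 5: cell (0,0)='T' (+4 fires, +5 burnt)
Step 6: cell (0,0)='T' (+3 fires, +4 burnt)
Step 7: cell (0,0)='F' (+2 fires, +3 burnt)
  -> target ignites at step 7
Step 8: cell (0,0)='.' (+0 fires, +2 burnt)
  fire out at step 8

7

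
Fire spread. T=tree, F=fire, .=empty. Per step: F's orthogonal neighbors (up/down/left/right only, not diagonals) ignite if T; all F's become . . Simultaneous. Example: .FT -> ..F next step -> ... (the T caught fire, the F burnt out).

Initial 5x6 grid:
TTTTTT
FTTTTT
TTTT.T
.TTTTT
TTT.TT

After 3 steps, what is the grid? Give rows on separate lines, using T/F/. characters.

Step 1: 3 trees catch fire, 1 burn out
  FTTTTT
  .FTTTT
  FTTT.T
  .TTTTT
  TTT.TT
Step 2: 3 trees catch fire, 3 burn out
  .FTTTT
  ..FTTT
  .FTT.T
  .TTTTT
  TTT.TT
Step 3: 4 trees catch fire, 3 burn out
  ..FTTT
  ...FTT
  ..FT.T
  .FTTTT
  TTT.TT

..FTTT
...FTT
..FT.T
.FTTTT
TTT.TT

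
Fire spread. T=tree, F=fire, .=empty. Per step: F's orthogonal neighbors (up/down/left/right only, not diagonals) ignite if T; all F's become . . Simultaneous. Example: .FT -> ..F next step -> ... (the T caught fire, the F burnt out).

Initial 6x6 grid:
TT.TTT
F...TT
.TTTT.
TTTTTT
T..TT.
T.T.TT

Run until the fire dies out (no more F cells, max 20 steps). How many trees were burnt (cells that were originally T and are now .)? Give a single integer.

Answer: 2

Derivation:
Step 1: +1 fires, +1 burnt (F count now 1)
Step 2: +1 fires, +1 burnt (F count now 1)
Step 3: +0 fires, +1 burnt (F count now 0)
Fire out after step 3
Initially T: 24, now '.': 14
Total burnt (originally-T cells now '.'): 2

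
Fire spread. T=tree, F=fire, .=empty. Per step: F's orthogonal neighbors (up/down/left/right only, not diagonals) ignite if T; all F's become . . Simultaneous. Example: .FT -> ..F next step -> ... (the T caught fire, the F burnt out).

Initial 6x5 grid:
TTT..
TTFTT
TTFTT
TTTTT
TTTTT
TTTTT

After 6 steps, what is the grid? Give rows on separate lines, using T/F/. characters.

Step 1: 6 trees catch fire, 2 burn out
  TTF..
  TF.FT
  TF.FT
  TTFTT
  TTTTT
  TTTTT
Step 2: 8 trees catch fire, 6 burn out
  TF...
  F...F
  F...F
  TF.FT
  TTFTT
  TTTTT
Step 3: 6 trees catch fire, 8 burn out
  F....
  .....
  .....
  F...F
  TF.FT
  TTFTT
Step 4: 4 trees catch fire, 6 burn out
  .....
  .....
  .....
  .....
  F...F
  TF.FT
Step 5: 2 trees catch fire, 4 burn out
  .....
  .....
  .....
  .....
  .....
  F...F
Step 6: 0 trees catch fire, 2 burn out
  .....
  .....
  .....
  .....
  .....
  .....

.....
.....
.....
.....
.....
.....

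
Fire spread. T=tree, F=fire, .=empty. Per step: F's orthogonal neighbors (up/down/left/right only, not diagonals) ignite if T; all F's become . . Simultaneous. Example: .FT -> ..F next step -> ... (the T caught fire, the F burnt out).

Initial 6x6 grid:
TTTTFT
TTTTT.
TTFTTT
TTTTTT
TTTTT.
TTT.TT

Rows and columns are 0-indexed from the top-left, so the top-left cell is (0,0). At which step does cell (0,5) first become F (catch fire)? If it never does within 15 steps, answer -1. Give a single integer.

Step 1: cell (0,5)='F' (+7 fires, +2 burnt)
  -> target ignites at step 1
Step 2: cell (0,5)='.' (+8 fires, +7 burnt)
Step 3: cell (0,5)='.' (+8 fires, +8 burnt)
Step 4: cell (0,5)='.' (+5 fires, +8 burnt)
Step 5: cell (0,5)='.' (+2 fires, +5 burnt)
Step 6: cell (0,5)='.' (+1 fires, +2 burnt)
Step 7: cell (0,5)='.' (+0 fires, +1 burnt)
  fire out at step 7

1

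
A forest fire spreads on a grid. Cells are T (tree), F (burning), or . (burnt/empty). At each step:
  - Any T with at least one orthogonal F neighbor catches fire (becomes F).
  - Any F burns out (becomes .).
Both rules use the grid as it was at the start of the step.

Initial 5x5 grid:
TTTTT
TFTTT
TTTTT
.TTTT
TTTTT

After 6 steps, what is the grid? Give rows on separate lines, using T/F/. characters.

Step 1: 4 trees catch fire, 1 burn out
  TFTTT
  F.FTT
  TFTTT
  .TTTT
  TTTTT
Step 2: 6 trees catch fire, 4 burn out
  F.FTT
  ...FT
  F.FTT
  .FTTT
  TTTTT
Step 3: 5 trees catch fire, 6 burn out
  ...FT
  ....F
  ...FT
  ..FTT
  TFTTT
Step 4: 5 trees catch fire, 5 burn out
  ....F
  .....
  ....F
  ...FT
  F.FTT
Step 5: 2 trees catch fire, 5 burn out
  .....
  .....
  .....
  ....F
  ...FT
Step 6: 1 trees catch fire, 2 burn out
  .....
  .....
  .....
  .....
  ....F

.....
.....
.....
.....
....F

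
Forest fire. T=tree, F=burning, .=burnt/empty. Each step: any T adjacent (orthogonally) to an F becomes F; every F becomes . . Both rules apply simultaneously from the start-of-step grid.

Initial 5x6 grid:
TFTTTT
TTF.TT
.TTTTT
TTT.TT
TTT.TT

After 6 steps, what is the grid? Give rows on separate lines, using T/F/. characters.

Step 1: 4 trees catch fire, 2 burn out
  F.FTTT
  TF..TT
  .TFTTT
  TTT.TT
  TTT.TT
Step 2: 5 trees catch fire, 4 burn out
  ...FTT
  F...TT
  .F.FTT
  TTF.TT
  TTT.TT
Step 3: 4 trees catch fire, 5 burn out
  ....FT
  ....TT
  ....FT
  TF..TT
  TTF.TT
Step 4: 6 trees catch fire, 4 burn out
  .....F
  ....FT
  .....F
  F...FT
  TF..TT
Step 5: 4 trees catch fire, 6 burn out
  ......
  .....F
  ......
  .....F
  F...FT
Step 6: 1 trees catch fire, 4 burn out
  ......
  ......
  ......
  ......
  .....F

......
......
......
......
.....F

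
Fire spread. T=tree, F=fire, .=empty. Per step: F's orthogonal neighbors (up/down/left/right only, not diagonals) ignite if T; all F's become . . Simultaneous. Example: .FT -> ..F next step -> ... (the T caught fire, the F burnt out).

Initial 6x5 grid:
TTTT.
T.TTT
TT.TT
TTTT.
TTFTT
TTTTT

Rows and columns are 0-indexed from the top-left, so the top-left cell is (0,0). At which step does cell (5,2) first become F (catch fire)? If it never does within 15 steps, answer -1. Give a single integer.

Step 1: cell (5,2)='F' (+4 fires, +1 burnt)
  -> target ignites at step 1
Step 2: cell (5,2)='.' (+6 fires, +4 burnt)
Step 3: cell (5,2)='.' (+5 fires, +6 burnt)
Step 4: cell (5,2)='.' (+3 fires, +5 burnt)
Step 5: cell (5,2)='.' (+4 fires, +3 burnt)
Step 6: cell (5,2)='.' (+2 fires, +4 burnt)
Step 7: cell (5,2)='.' (+1 fires, +2 burnt)
Step 8: cell (5,2)='.' (+0 fires, +1 burnt)
  fire out at step 8

1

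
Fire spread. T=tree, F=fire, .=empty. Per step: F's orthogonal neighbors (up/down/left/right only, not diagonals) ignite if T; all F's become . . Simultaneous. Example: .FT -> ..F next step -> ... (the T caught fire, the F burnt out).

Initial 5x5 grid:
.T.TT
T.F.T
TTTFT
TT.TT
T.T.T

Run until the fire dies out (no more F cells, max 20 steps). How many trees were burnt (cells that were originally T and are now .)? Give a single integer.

Step 1: +3 fires, +2 burnt (F count now 3)
Step 2: +3 fires, +3 burnt (F count now 3)
Step 3: +4 fires, +3 burnt (F count now 4)
Step 4: +3 fires, +4 burnt (F count now 3)
Step 5: +1 fires, +3 burnt (F count now 1)
Step 6: +0 fires, +1 burnt (F count now 0)
Fire out after step 6
Initially T: 16, now '.': 23
Total burnt (originally-T cells now '.'): 14

Answer: 14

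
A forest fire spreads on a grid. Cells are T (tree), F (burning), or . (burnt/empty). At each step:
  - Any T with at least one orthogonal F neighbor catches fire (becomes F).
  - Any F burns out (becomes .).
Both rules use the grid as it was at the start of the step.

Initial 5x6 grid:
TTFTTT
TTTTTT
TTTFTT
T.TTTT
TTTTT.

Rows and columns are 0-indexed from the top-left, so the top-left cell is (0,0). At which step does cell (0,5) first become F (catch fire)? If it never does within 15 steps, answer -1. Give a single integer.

Step 1: cell (0,5)='T' (+7 fires, +2 burnt)
Step 2: cell (0,5)='T' (+9 fires, +7 burnt)
Step 3: cell (0,5)='F' (+7 fires, +9 burnt)
  -> target ignites at step 3
Step 4: cell (0,5)='.' (+2 fires, +7 burnt)
Step 5: cell (0,5)='.' (+1 fires, +2 burnt)
Step 6: cell (0,5)='.' (+0 fires, +1 burnt)
  fire out at step 6

3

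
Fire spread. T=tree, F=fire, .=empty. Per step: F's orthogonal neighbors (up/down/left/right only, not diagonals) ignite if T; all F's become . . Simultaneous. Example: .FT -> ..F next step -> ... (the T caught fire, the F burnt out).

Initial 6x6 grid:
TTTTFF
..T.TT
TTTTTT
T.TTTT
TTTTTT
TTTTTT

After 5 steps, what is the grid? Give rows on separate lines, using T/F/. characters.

Step 1: 3 trees catch fire, 2 burn out
  TTTF..
  ..T.FF
  TTTTTT
  T.TTTT
  TTTTTT
  TTTTTT
Step 2: 3 trees catch fire, 3 burn out
  TTF...
  ..T...
  TTTTFF
  T.TTTT
  TTTTTT
  TTTTTT
Step 3: 5 trees catch fire, 3 burn out
  TF....
  ..F...
  TTTF..
  T.TTFF
  TTTTTT
  TTTTTT
Step 4: 5 trees catch fire, 5 burn out
  F.....
  ......
  TTF...
  T.TF..
  TTTTFF
  TTTTTT
Step 5: 5 trees catch fire, 5 burn out
  ......
  ......
  TF....
  T.F...
  TTTF..
  TTTTFF

......
......
TF....
T.F...
TTTF..
TTTTFF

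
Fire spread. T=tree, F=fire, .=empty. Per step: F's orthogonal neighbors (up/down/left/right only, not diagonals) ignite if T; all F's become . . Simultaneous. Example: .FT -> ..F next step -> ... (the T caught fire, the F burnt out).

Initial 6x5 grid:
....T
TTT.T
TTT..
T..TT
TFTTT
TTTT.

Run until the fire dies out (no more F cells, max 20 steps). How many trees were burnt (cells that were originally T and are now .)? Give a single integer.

Step 1: +3 fires, +1 burnt (F count now 3)
Step 2: +4 fires, +3 burnt (F count now 4)
Step 3: +4 fires, +4 burnt (F count now 4)
Step 4: +3 fires, +4 burnt (F count now 3)
Step 5: +2 fires, +3 burnt (F count now 2)
Step 6: +1 fires, +2 burnt (F count now 1)
Step 7: +0 fires, +1 burnt (F count now 0)
Fire out after step 7
Initially T: 19, now '.': 28
Total burnt (originally-T cells now '.'): 17

Answer: 17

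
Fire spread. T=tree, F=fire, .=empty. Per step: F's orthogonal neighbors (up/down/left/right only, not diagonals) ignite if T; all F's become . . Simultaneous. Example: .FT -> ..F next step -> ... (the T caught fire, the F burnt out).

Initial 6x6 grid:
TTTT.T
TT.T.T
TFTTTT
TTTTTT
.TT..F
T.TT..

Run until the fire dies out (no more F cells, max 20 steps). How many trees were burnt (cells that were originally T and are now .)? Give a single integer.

Step 1: +5 fires, +2 burnt (F count now 5)
Step 2: +8 fires, +5 burnt (F count now 8)
Step 3: +7 fires, +8 burnt (F count now 7)
Step 4: +3 fires, +7 burnt (F count now 3)
Step 5: +1 fires, +3 burnt (F count now 1)
Step 6: +0 fires, +1 burnt (F count now 0)
Fire out after step 6
Initially T: 25, now '.': 35
Total burnt (originally-T cells now '.'): 24

Answer: 24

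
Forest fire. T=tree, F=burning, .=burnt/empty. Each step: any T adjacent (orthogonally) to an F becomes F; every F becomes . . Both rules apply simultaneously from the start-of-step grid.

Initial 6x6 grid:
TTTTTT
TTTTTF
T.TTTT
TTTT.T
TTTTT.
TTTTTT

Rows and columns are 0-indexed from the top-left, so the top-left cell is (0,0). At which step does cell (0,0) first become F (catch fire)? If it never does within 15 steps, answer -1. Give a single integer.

Step 1: cell (0,0)='T' (+3 fires, +1 burnt)
Step 2: cell (0,0)='T' (+4 fires, +3 burnt)
Step 3: cell (0,0)='T' (+3 fires, +4 burnt)
Step 4: cell (0,0)='T' (+4 fires, +3 burnt)
Step 5: cell (0,0)='T' (+4 fires, +4 burnt)
Step 6: cell (0,0)='F' (+6 fires, +4 burnt)
  -> target ignites at step 6
Step 7: cell (0,0)='.' (+4 fires, +6 burnt)
Step 8: cell (0,0)='.' (+3 fires, +4 burnt)
Step 9: cell (0,0)='.' (+1 fires, +3 burnt)
Step 10: cell (0,0)='.' (+0 fires, +1 burnt)
  fire out at step 10

6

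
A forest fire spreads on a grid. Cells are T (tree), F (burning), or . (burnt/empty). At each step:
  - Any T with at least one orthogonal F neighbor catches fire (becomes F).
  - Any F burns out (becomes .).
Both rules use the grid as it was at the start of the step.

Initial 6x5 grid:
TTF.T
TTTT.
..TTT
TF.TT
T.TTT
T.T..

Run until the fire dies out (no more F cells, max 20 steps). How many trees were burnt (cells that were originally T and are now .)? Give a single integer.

Answer: 18

Derivation:
Step 1: +3 fires, +2 burnt (F count now 3)
Step 2: +5 fires, +3 burnt (F count now 5)
Step 3: +3 fires, +5 burnt (F count now 3)
Step 4: +2 fires, +3 burnt (F count now 2)
Step 5: +2 fires, +2 burnt (F count now 2)
Step 6: +2 fires, +2 burnt (F count now 2)
Step 7: +1 fires, +2 burnt (F count now 1)
Step 8: +0 fires, +1 burnt (F count now 0)
Fire out after step 8
Initially T: 19, now '.': 29
Total burnt (originally-T cells now '.'): 18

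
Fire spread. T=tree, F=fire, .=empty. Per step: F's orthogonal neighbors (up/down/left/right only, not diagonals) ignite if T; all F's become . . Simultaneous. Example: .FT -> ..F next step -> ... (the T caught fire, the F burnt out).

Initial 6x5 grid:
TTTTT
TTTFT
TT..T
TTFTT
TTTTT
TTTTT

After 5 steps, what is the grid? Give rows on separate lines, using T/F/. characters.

Step 1: 6 trees catch fire, 2 burn out
  TTTFT
  TTF.F
  TT..T
  TF.FT
  TTFTT
  TTTTT
Step 2: 10 trees catch fire, 6 burn out
  TTF.F
  TF...
  TF..F
  F...F
  TF.FT
  TTFTT
Step 3: 7 trees catch fire, 10 burn out
  TF...
  F....
  F....
  .....
  F...F
  TF.FT
Step 4: 3 trees catch fire, 7 burn out
  F....
  .....
  .....
  .....
  .....
  F...F
Step 5: 0 trees catch fire, 3 burn out
  .....
  .....
  .....
  .....
  .....
  .....

.....
.....
.....
.....
.....
.....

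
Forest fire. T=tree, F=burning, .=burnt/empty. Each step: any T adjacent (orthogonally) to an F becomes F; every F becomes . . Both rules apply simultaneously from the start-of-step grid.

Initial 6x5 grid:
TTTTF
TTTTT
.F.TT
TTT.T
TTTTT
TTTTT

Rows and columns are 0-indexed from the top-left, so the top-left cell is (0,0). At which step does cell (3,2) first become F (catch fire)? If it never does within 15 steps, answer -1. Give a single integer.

Step 1: cell (3,2)='T' (+4 fires, +2 burnt)
Step 2: cell (3,2)='F' (+9 fires, +4 burnt)
  -> target ignites at step 2
Step 3: cell (3,2)='.' (+6 fires, +9 burnt)
Step 4: cell (3,2)='.' (+4 fires, +6 burnt)
Step 5: cell (3,2)='.' (+2 fires, +4 burnt)
Step 6: cell (3,2)='.' (+0 fires, +2 burnt)
  fire out at step 6

2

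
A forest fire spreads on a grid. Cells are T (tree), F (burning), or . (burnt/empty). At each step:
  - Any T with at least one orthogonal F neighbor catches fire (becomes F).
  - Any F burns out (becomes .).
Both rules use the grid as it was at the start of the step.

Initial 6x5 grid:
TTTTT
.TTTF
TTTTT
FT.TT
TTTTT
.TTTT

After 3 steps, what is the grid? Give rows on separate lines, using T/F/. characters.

Step 1: 6 trees catch fire, 2 burn out
  TTTTF
  .TTF.
  FTTTF
  .F.TT
  FTTTT
  .TTTT
Step 2: 6 trees catch fire, 6 burn out
  TTTF.
  .TF..
  .FTF.
  ...TF
  .FTTT
  .TTTT
Step 3: 7 trees catch fire, 6 burn out
  TTF..
  .F...
  ..F..
  ...F.
  ..FTF
  .FTTT

TTF..
.F...
..F..
...F.
..FTF
.FTTT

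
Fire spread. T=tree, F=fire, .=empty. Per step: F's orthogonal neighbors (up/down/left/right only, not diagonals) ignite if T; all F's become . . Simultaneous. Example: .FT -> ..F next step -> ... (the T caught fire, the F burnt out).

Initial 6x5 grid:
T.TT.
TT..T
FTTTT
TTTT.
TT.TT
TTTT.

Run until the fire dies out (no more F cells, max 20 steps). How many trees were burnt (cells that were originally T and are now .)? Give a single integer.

Step 1: +3 fires, +1 burnt (F count now 3)
Step 2: +5 fires, +3 burnt (F count now 5)
Step 3: +4 fires, +5 burnt (F count now 4)
Step 4: +3 fires, +4 burnt (F count now 3)
Step 5: +3 fires, +3 burnt (F count now 3)
Step 6: +2 fires, +3 burnt (F count now 2)
Step 7: +0 fires, +2 burnt (F count now 0)
Fire out after step 7
Initially T: 22, now '.': 28
Total burnt (originally-T cells now '.'): 20

Answer: 20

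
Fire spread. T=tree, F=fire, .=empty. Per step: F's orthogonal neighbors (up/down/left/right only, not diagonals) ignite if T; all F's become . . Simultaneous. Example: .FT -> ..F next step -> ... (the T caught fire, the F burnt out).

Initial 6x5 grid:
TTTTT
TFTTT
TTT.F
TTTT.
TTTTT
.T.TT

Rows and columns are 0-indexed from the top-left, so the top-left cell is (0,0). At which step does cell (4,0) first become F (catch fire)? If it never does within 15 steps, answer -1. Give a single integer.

Step 1: cell (4,0)='T' (+5 fires, +2 burnt)
Step 2: cell (4,0)='T' (+7 fires, +5 burnt)
Step 3: cell (4,0)='T' (+4 fires, +7 burnt)
Step 4: cell (4,0)='F' (+4 fires, +4 burnt)
  -> target ignites at step 4
Step 5: cell (4,0)='.' (+1 fires, +4 burnt)
Step 6: cell (4,0)='.' (+2 fires, +1 burnt)
Step 7: cell (4,0)='.' (+1 fires, +2 burnt)
Step 8: cell (4,0)='.' (+0 fires, +1 burnt)
  fire out at step 8

4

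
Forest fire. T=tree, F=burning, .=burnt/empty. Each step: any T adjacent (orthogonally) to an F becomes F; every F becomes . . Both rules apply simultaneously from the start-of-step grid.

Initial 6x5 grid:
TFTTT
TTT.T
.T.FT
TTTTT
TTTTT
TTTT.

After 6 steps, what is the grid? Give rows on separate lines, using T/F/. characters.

Step 1: 5 trees catch fire, 2 burn out
  F.FTT
  TFT.T
  .T..F
  TTTFT
  TTTTT
  TTTT.
Step 2: 8 trees catch fire, 5 burn out
  ...FT
  F.F.F
  .F...
  TTF.F
  TTTFT
  TTTT.
Step 3: 5 trees catch fire, 8 burn out
  ....F
  .....
  .....
  TF...
  TTF.F
  TTTF.
Step 4: 3 trees catch fire, 5 burn out
  .....
  .....
  .....
  F....
  TF...
  TTF..
Step 5: 2 trees catch fire, 3 burn out
  .....
  .....
  .....
  .....
  F....
  TF...
Step 6: 1 trees catch fire, 2 burn out
  .....
  .....
  .....
  .....
  .....
  F....

.....
.....
.....
.....
.....
F....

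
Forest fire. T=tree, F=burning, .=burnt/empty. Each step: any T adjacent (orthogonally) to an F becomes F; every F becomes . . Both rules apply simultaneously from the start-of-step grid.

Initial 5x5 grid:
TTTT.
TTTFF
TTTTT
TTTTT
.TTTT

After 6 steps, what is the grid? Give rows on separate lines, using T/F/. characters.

Step 1: 4 trees catch fire, 2 burn out
  TTTF.
  TTF..
  TTTFF
  TTTTT
  .TTTT
Step 2: 5 trees catch fire, 4 burn out
  TTF..
  TF...
  TTF..
  TTTFF
  .TTTT
Step 3: 6 trees catch fire, 5 burn out
  TF...
  F....
  TF...
  TTF..
  .TTFF
Step 4: 4 trees catch fire, 6 burn out
  F....
  .....
  F....
  TF...
  .TF..
Step 5: 2 trees catch fire, 4 burn out
  .....
  .....
  .....
  F....
  .F...
Step 6: 0 trees catch fire, 2 burn out
  .....
  .....
  .....
  .....
  .....

.....
.....
.....
.....
.....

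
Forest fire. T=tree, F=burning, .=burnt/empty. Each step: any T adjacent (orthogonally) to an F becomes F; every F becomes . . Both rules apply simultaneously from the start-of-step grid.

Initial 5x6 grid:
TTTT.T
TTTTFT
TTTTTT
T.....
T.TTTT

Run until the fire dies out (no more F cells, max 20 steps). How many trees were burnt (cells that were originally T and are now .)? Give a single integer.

Step 1: +3 fires, +1 burnt (F count now 3)
Step 2: +5 fires, +3 burnt (F count now 5)
Step 3: +3 fires, +5 burnt (F count now 3)
Step 4: +3 fires, +3 burnt (F count now 3)
Step 5: +2 fires, +3 burnt (F count now 2)
Step 6: +1 fires, +2 burnt (F count now 1)
Step 7: +1 fires, +1 burnt (F count now 1)
Step 8: +0 fires, +1 burnt (F count now 0)
Fire out after step 8
Initially T: 22, now '.': 26
Total burnt (originally-T cells now '.'): 18

Answer: 18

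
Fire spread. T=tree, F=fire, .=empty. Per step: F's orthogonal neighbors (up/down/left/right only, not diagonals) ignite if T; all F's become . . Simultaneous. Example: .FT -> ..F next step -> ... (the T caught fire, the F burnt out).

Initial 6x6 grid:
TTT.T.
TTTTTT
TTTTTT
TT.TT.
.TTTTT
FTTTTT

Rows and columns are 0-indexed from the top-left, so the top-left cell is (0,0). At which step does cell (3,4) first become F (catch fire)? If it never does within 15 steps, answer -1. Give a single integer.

Step 1: cell (3,4)='T' (+1 fires, +1 burnt)
Step 2: cell (3,4)='T' (+2 fires, +1 burnt)
Step 3: cell (3,4)='T' (+3 fires, +2 burnt)
Step 4: cell (3,4)='T' (+4 fires, +3 burnt)
Step 5: cell (3,4)='T' (+6 fires, +4 burnt)
Step 6: cell (3,4)='F' (+6 fires, +6 burnt)
  -> target ignites at step 6
Step 7: cell (3,4)='.' (+4 fires, +6 burnt)
Step 8: cell (3,4)='.' (+2 fires, +4 burnt)
Step 9: cell (3,4)='.' (+2 fires, +2 burnt)
Step 10: cell (3,4)='.' (+0 fires, +2 burnt)
  fire out at step 10

6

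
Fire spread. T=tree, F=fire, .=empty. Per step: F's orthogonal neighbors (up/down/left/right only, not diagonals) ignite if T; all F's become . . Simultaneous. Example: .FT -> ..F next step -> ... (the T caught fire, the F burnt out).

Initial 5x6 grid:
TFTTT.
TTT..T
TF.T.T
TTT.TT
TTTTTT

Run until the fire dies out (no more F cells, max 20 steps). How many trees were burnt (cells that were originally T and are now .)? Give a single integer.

Step 1: +5 fires, +2 burnt (F count now 5)
Step 2: +6 fires, +5 burnt (F count now 6)
Step 3: +3 fires, +6 burnt (F count now 3)
Step 4: +1 fires, +3 burnt (F count now 1)
Step 5: +1 fires, +1 burnt (F count now 1)
Step 6: +2 fires, +1 burnt (F count now 2)
Step 7: +1 fires, +2 burnt (F count now 1)
Step 8: +1 fires, +1 burnt (F count now 1)
Step 9: +1 fires, +1 burnt (F count now 1)
Step 10: +0 fires, +1 burnt (F count now 0)
Fire out after step 10
Initially T: 22, now '.': 29
Total burnt (originally-T cells now '.'): 21

Answer: 21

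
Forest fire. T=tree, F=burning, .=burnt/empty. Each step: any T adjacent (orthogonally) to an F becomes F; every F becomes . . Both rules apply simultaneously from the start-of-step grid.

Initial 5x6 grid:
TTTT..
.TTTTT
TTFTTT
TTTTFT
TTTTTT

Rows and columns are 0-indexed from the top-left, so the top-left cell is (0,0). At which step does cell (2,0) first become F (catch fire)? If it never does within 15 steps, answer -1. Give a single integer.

Step 1: cell (2,0)='T' (+8 fires, +2 burnt)
Step 2: cell (2,0)='F' (+10 fires, +8 burnt)
  -> target ignites at step 2
Step 3: cell (2,0)='.' (+5 fires, +10 burnt)
Step 4: cell (2,0)='.' (+2 fires, +5 burnt)
Step 5: cell (2,0)='.' (+0 fires, +2 burnt)
  fire out at step 5

2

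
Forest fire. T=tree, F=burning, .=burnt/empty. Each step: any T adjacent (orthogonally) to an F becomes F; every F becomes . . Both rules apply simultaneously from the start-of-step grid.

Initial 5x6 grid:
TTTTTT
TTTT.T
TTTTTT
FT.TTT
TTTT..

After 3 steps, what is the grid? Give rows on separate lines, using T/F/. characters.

Step 1: 3 trees catch fire, 1 burn out
  TTTTTT
  TTTT.T
  FTTTTT
  .F.TTT
  FTTT..
Step 2: 3 trees catch fire, 3 burn out
  TTTTTT
  FTTT.T
  .FTTTT
  ...TTT
  .FTT..
Step 3: 4 trees catch fire, 3 burn out
  FTTTTT
  .FTT.T
  ..FTTT
  ...TTT
  ..FT..

FTTTTT
.FTT.T
..FTTT
...TTT
..FT..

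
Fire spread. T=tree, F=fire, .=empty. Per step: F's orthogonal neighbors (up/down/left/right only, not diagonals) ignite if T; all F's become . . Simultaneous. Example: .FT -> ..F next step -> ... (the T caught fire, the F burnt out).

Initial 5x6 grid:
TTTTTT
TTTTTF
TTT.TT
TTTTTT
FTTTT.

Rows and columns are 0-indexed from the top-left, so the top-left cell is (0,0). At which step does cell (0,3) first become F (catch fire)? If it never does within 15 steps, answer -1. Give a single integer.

Step 1: cell (0,3)='T' (+5 fires, +2 burnt)
Step 2: cell (0,3)='T' (+7 fires, +5 burnt)
Step 3: cell (0,3)='F' (+7 fires, +7 burnt)
  -> target ignites at step 3
Step 4: cell (0,3)='.' (+6 fires, +7 burnt)
Step 5: cell (0,3)='.' (+1 fires, +6 burnt)
Step 6: cell (0,3)='.' (+0 fires, +1 burnt)
  fire out at step 6

3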